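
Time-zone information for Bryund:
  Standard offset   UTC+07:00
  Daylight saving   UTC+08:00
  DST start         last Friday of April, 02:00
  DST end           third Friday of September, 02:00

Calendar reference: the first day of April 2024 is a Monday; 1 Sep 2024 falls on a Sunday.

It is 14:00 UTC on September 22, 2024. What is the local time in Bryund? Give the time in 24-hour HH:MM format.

21:00

1 April 2024 is a Monday, so Fridays fall on 5, 12, 19, 26; the last is April 26.
1 September 2024 is a Sunday, so the first Friday is September 6 and the third is September 20.
At the standard offset (UTC+07:00), 14:00 UTC + 7h = 21:00 Bryund standard time.
The standard-time date in Bryund, September 22, 2024, does not fall between 26 April and 20 September, so daylight saving is not in effect and Bryund is at UTC+07:00.
14:00 UTC + 7h = 21:00 local.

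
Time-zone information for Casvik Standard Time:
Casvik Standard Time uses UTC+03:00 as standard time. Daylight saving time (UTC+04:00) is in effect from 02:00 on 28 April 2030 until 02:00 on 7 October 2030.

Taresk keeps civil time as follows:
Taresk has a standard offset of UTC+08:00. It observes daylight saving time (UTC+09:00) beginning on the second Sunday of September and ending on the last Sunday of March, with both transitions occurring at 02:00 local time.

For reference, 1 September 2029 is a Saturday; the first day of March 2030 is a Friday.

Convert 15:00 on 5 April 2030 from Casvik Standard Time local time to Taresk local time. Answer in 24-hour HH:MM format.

20:00

Daylight saving runs 28 April – 7 October; 5 April 2030 is outside that window, so Casvik Standard Time is on standard time at UTC+03:00.
15:00 Casvik Standard Time − 3h = 12:00 UTC.
1 September 2029 is a Saturday, so the first Sunday is September 2 and the second is September 9.
1 March 2030 is a Friday, so Sundays fall on 3, 10, 17, 24, 31; the last is March 31.
At the standard offset (UTC+08:00), 12:00 UTC + 8h = 20:00 Taresk standard time.
The standard-time date in Taresk, 5 April 2030, does not fall between 9 September 2029 and 31 March 2030, so daylight saving is not in effect and Taresk is at UTC+08:00.
12:00 UTC + 8h = 20:00 Taresk.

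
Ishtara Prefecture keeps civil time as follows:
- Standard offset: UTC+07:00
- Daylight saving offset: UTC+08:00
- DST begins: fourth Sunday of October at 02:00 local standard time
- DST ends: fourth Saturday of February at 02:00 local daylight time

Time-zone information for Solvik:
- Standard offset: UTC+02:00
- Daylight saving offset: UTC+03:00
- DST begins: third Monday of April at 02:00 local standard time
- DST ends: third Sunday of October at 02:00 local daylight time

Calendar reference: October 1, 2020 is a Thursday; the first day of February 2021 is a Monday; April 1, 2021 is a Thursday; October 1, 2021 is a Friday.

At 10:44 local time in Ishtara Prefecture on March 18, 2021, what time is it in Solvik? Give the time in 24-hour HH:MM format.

05:44

1 October 2020 is a Thursday, so the first Sunday is October 4 and the fourth is October 25.
1 February 2021 is a Monday, so the first Saturday is February 6 and the fourth is February 27.
Daylight saving runs 25 October 2020 – 27 February 2021; March 18, 2021 is outside that window, so Ishtara Prefecture is on standard time at UTC+07:00.
10:44 Ishtara Prefecture − 7h = 03:44 UTC.
1 April 2021 is a Thursday, so the first Monday is April 5 and the third is April 19.
1 October 2021 is a Friday, so the first Sunday is October 3 and the third is October 17.
At the standard offset (UTC+02:00), 03:44 UTC + 2h = 05:44 Solvik standard time.
Daylight saving runs 19 April – 17 October; the standard-time date in Solvik, March 18, 2021, is outside that window, so Solvik is on standard time at UTC+02:00.
03:44 UTC + 2h = 05:44 Solvik.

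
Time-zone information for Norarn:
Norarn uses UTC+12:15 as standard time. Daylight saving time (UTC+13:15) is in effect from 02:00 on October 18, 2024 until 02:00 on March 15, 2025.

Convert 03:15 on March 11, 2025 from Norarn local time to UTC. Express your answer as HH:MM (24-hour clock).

Daylight saving runs 18 October 2024 – 15 March 2025; March 11, 2025 is inside that window, so Norarn is at UTC+13:15.
03:15 local − 13h15m = 14:00 UTC (rolling into the previous day, 10 March 2025).

14:00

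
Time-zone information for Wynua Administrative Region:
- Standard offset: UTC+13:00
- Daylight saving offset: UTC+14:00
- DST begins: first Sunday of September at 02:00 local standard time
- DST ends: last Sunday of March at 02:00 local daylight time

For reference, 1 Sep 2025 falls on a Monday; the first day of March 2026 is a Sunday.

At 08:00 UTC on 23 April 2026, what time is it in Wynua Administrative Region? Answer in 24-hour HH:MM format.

21:00

1 September 2025 is a Monday, so the first Sunday is September 7.
1 March 2026 is a Sunday, so Sundays fall on 1, 8, 15, 22, 29; the last is March 29.
At the standard offset (UTC+13:00), 08:00 UTC + 13h = 21:00 Wynua Administrative Region standard time.
Daylight saving runs 7 September 2025 – 29 March 2026; the standard-time date in Wynua Administrative Region, 23 April 2026, is outside that window, so Wynua Administrative Region is on standard time at UTC+13:00.
08:00 UTC + 13h = 21:00 local.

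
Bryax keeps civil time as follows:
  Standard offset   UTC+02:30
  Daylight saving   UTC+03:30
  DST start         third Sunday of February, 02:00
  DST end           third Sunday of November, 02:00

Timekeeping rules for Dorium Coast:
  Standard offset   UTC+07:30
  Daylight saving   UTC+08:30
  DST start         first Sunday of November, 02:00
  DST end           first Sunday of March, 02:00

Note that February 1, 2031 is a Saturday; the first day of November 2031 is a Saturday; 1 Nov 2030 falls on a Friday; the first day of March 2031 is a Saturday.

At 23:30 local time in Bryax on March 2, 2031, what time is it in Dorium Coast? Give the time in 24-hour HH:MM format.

1 February 2031 is a Saturday, so the first Sunday is February 2 and the third is February 16.
1 November 2031 is a Saturday, so the first Sunday is November 2 and the third is November 16.
March 2, 2031 lies within the daylight-saving period (16 February – 16 November), so Bryax is on daylight time, UTC+03:30.
23:30 Bryax − 3h30m = 20:00 UTC.
1 November 2030 is a Friday, so the first Sunday is November 3.
1 March 2031 is a Saturday, so the first Sunday is March 2.
At the standard offset (UTC+07:30), 20:00 UTC + 7h30m = 03:30 Dorium Coast standard time (rolling into the next day, 3 March 2031).
The standard-time date in Dorium Coast, March 3, 2031, is outside the daylight-saving period (3 November 2030 – 2 March 2031), so Dorium Coast is on standard time, UTC+07:30.
20:00 UTC + 7h30m = 03:30 Dorium Coast (rolling into the next day, 3 March 2031).

03:30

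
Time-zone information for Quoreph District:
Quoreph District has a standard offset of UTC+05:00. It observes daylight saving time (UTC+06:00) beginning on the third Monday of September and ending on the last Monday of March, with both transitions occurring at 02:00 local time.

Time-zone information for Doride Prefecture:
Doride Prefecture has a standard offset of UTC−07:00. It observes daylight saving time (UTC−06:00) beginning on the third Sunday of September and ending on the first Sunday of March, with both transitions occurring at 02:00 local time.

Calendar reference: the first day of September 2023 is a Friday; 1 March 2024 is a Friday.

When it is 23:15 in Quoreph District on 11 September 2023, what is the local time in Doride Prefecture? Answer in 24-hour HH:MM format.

11:15

1 September 2023 is a Friday, so the first Monday is September 4 and the third is September 18.
1 March 2024 is a Friday, so Mondays fall on 4, 11, 18, 25; the last is March 25.
11 September 2023 does not fall between 18 September 2023 and 25 March 2024, so daylight saving is not in effect and Quoreph District is at UTC+05:00.
23:15 Quoreph District − 5h = 18:15 UTC.
1 September 2023 is a Friday, so the first Sunday is September 3 and the third is September 17.
1 March 2024 is a Friday, so the first Sunday is March 3.
At the standard offset (UTC−07:00), 18:15 UTC − 7h = 11:15 Doride Prefecture standard time.
The standard-time date in Doride Prefecture, 11 September 2023, does not fall between 17 September 2023 and 3 March 2024, so daylight saving is not in effect and Doride Prefecture is at UTC−07:00.
18:15 UTC − 7h = 11:15 Doride Prefecture.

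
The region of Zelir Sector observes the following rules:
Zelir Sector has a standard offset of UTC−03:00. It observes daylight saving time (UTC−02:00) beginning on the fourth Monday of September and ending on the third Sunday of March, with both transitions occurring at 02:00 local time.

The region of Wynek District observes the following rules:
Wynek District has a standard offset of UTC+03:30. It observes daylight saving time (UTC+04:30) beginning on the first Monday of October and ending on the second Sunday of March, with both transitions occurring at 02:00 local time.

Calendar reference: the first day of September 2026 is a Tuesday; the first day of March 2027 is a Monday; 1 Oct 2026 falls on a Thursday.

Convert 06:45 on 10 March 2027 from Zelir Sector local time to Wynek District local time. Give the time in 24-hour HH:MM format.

1 September 2026 is a Tuesday, so the first Monday is September 7 and the fourth is September 28.
1 March 2027 is a Monday, so the first Sunday is March 7 and the third is March 21.
10 March 2027 falls between 28 September 2026 and 21 March 2027, so daylight saving is in effect and Zelir Sector is at UTC−02:00.
06:45 Zelir Sector + 2h = 08:45 UTC.
1 October 2026 is a Thursday, so the first Monday is October 5.
1 March 2027 is a Monday, so the first Sunday is March 7 and the second is March 14.
At the standard offset (UTC+03:30), 08:45 UTC + 3h30m = 12:15 Wynek District standard time.
The standard-time date in Wynek District, 10 March 2027, lies within the daylight-saving period (5 October 2026 – 14 March 2027), so Wynek District is on daylight time, UTC+04:30.
08:45 UTC + 4h30m = 13:15 Wynek District.

13:15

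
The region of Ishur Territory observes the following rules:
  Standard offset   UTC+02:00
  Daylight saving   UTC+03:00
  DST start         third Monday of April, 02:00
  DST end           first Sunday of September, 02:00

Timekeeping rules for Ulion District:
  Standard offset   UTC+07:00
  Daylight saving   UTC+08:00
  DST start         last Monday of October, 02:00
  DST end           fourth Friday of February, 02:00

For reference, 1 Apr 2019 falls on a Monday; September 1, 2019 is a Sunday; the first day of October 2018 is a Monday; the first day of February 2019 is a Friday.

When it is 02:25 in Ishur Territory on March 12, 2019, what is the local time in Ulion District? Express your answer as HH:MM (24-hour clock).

07:25

1 April 2019 is a Monday, so the first Monday is April 1 and the third is April 15.
1 September 2019 is a Sunday, so the first Sunday is September 1.
March 12, 2019 is outside the daylight-saving period (15 April – 1 September), so Ishur Territory is on standard time, UTC+02:00.
02:25 Ishur Territory − 2h = 00:25 UTC.
1 October 2018 is a Monday, so Mondays fall on 1, 8, 15, 22, 29; the last is October 29.
1 February 2019 is a Friday, so the first Friday is February 1 and the fourth is February 22.
At the standard offset (UTC+07:00), 00:25 UTC + 7h = 07:25 Ulion District standard time.
The standard-time date in Ulion District, March 12, 2019, is outside the daylight-saving period (29 October 2018 – 22 February 2019), so Ulion District is on standard time, UTC+07:00.
00:25 UTC + 7h = 07:25 Ulion District.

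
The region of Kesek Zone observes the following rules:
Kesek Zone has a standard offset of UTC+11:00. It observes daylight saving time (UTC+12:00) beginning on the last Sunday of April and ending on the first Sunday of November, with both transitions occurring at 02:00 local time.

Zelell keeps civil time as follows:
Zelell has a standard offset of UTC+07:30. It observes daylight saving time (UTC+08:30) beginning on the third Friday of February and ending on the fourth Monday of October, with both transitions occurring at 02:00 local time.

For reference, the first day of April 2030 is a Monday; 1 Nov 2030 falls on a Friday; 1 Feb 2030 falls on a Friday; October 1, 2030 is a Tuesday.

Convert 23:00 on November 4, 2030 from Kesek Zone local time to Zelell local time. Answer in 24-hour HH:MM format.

19:30

1 April 2030 is a Monday, so Sundays fall on 7, 14, 21, 28; the last is April 28.
1 November 2030 is a Friday, so the first Sunday is November 3.
Daylight saving runs 28 April – 3 November; November 4, 2030 is outside that window, so Kesek Zone is on standard time at UTC+11:00.
23:00 Kesek Zone − 11h = 12:00 UTC.
1 February 2030 is a Friday, so the first Friday is February 1 and the third is February 15.
1 October 2030 is a Tuesday, so the first Monday is October 7 and the fourth is October 28.
At the standard offset (UTC+07:30), 12:00 UTC + 7h30m = 19:30 Zelell standard time.
The standard-time date in Zelell, November 4, 2030, is outside the daylight-saving period (15 February – 28 October), so Zelell is on standard time, UTC+07:30.
12:00 UTC + 7h30m = 19:30 Zelell.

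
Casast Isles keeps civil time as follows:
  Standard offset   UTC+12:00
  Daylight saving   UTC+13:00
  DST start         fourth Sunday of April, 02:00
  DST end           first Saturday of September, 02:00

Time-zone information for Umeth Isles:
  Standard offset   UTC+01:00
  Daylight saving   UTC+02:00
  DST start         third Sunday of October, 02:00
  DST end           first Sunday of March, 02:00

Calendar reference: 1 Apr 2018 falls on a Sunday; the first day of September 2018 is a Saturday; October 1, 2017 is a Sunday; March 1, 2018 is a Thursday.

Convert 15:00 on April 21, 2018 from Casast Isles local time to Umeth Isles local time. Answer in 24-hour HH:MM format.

1 April 2018 is a Sunday, so the first Sunday is April 1 and the fourth is April 22.
1 September 2018 is a Saturday, so the first Saturday is September 1.
Daylight saving runs 22 April – 1 September; April 21, 2018 is outside that window, so Casast Isles is on standard time at UTC+12:00.
15:00 Casast Isles − 12h = 03:00 UTC.
1 October 2017 is a Sunday, so the first Sunday is October 1 and the third is October 15.
1 March 2018 is a Thursday, so the first Sunday is March 4.
At the standard offset (UTC+01:00), 03:00 UTC + 1h = 04:00 Umeth Isles standard time.
Daylight saving runs 15 October 2017 – 4 March 2018; the standard-time date in Umeth Isles, April 21, 2018, is outside that window, so Umeth Isles is on standard time at UTC+01:00.
03:00 UTC + 1h = 04:00 Umeth Isles.

04:00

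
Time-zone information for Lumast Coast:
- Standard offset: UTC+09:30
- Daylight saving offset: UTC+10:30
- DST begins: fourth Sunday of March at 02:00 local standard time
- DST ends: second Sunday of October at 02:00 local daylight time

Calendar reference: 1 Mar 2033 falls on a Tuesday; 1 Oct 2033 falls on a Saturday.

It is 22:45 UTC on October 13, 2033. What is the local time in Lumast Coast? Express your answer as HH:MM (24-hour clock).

1 March 2033 is a Tuesday, so the first Sunday is March 6 and the fourth is March 27.
1 October 2033 is a Saturday, so the first Sunday is October 2 and the second is October 9.
At the standard offset (UTC+09:30), 22:45 UTC + 9h30m = 08:15 Lumast Coast standard time (rolling into the next day, 14 October 2033).
The standard-time date in Lumast Coast, October 14, 2033, does not fall between 27 March and 9 October, so daylight saving is not in effect and Lumast Coast is at UTC+09:30.
22:45 UTC + 9h30m = 08:15 local (rolling into the next day, 14 October 2033).

08:15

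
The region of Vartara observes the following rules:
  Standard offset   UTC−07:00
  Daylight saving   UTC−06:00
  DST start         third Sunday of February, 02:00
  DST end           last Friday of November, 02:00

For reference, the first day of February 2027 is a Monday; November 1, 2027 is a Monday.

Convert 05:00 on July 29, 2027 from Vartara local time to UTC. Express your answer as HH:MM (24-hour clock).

1 February 2027 is a Monday, so the first Sunday is February 7 and the third is February 21.
1 November 2027 is a Monday, so Fridays fall on 5, 12, 19, 26; the last is November 26.
July 29, 2027 falls between 21 February and 26 November, so daylight saving is in effect and Vartara is at UTC−06:00.
05:00 local + 6h = 11:00 UTC.

11:00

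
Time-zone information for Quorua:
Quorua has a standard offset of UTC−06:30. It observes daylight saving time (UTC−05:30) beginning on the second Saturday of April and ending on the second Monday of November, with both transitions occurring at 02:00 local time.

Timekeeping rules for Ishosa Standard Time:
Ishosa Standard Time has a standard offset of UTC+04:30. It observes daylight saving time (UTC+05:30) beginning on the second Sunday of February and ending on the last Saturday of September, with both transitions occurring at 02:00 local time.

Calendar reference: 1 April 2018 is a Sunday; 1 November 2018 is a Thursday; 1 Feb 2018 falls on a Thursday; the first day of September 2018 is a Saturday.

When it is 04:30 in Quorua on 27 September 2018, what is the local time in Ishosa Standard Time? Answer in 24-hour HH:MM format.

1 April 2018 is a Sunday, so the first Saturday is April 7 and the second is April 14.
1 November 2018 is a Thursday, so the first Monday is November 5 and the second is November 12.
Daylight saving runs 14 April – 12 November; 27 September 2018 is inside that window, so Quorua is at UTC−05:30.
04:30 Quorua + 5h30m = 10:00 UTC.
1 February 2018 is a Thursday, so the first Sunday is February 4 and the second is February 11.
1 September 2018 is a Saturday, so Saturdays fall on 1, 8, 15, 22, 29; the last is September 29.
At the standard offset (UTC+04:30), 10:00 UTC + 4h30m = 14:30 Ishosa Standard Time standard time.
Daylight saving runs 11 February – 29 September; the standard-time date in Ishosa Standard Time, 27 September 2018, is inside that window, so Ishosa Standard Time is at UTC+05:30.
10:00 UTC + 5h30m = 15:30 Ishosa Standard Time.

15:30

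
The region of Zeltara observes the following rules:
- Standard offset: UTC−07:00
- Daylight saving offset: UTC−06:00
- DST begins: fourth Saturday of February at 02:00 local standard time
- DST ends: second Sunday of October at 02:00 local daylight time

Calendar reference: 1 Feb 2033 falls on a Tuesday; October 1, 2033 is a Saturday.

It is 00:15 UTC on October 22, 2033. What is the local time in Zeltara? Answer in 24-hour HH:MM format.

17:15

1 February 2033 is a Tuesday, so the first Saturday is February 5 and the fourth is February 26.
1 October 2033 is a Saturday, so the first Sunday is October 2 and the second is October 9.
At the standard offset (UTC−07:00), 00:15 UTC − 7h = 17:15 Zeltara standard time (rolling into the previous day, 21 October 2033).
Daylight saving runs 26 February – 9 October; the standard-time date in Zeltara, October 21, 2033, is outside that window, so Zeltara is on standard time at UTC−07:00.
00:15 UTC − 7h = 17:15 local (rolling into the previous day, 21 October 2033).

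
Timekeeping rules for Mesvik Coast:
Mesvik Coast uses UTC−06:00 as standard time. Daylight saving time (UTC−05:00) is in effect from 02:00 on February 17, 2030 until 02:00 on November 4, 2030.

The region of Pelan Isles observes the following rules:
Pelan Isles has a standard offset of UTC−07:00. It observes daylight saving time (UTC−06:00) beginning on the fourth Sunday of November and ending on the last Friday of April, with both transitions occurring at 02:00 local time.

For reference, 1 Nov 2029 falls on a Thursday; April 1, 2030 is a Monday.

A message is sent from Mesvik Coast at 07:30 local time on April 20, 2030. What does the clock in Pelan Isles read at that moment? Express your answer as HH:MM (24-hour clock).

06:30

Daylight saving runs 17 February – 4 November; April 20, 2030 is inside that window, so Mesvik Coast is at UTC−05:00.
07:30 Mesvik Coast + 5h = 12:30 UTC.
1 November 2029 is a Thursday, so the first Sunday is November 4 and the fourth is November 25.
1 April 2030 is a Monday, so Fridays fall on 5, 12, 19, 26; the last is April 26.
At the standard offset (UTC−07:00), 12:30 UTC − 7h = 05:30 Pelan Isles standard time.
The standard-time date in Pelan Isles, April 20, 2030, lies within the daylight-saving period (25 November 2029 – 26 April 2030), so Pelan Isles is on daylight time, UTC−06:00.
12:30 UTC − 6h = 06:30 Pelan Isles.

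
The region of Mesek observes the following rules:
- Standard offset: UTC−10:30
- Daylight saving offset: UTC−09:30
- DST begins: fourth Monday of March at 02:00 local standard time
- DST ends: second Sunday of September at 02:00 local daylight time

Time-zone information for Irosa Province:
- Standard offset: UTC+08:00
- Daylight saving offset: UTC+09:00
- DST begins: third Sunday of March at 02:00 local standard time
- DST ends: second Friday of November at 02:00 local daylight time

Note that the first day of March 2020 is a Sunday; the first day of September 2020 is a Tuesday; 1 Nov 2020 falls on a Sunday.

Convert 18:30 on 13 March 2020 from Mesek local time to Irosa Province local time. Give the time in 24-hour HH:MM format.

13:00

1 March 2020 is a Sunday, so the first Monday is March 2 and the fourth is March 23.
1 September 2020 is a Tuesday, so the first Sunday is September 6 and the second is September 13.
Daylight saving runs 23 March – 13 September; 13 March 2020 is outside that window, so Mesek is on standard time at UTC−10:30.
18:30 Mesek + 10h30m = 05:00 UTC (rolling into the next day, 14 March 2020).
1 March 2020 is a Sunday, so the first Sunday is March 1 and the third is March 15.
1 November 2020 is a Sunday, so the first Friday is November 6 and the second is November 13.
At the standard offset (UTC+08:00), 05:00 UTC + 8h = 13:00 Irosa Province standard time.
The standard-time date in Irosa Province, 14 March 2020, does not fall between 15 March and 13 November, so daylight saving is not in effect and Irosa Province is at UTC+08:00.
05:00 UTC + 8h = 13:00 Irosa Province.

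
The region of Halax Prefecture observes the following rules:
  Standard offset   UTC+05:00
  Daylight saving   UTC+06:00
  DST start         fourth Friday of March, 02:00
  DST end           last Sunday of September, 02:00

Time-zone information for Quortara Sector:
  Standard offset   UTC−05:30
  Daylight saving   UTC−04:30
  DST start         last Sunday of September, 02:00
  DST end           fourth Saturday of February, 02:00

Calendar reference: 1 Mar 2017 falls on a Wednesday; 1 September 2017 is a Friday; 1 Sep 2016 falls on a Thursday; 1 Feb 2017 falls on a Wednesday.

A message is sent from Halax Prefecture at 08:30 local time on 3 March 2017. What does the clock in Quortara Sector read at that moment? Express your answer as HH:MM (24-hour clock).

1 March 2017 is a Wednesday, so the first Friday is March 3 and the fourth is March 24.
1 September 2017 is a Friday, so Sundays fall on 3, 10, 17, 24; the last is September 24.
3 March 2017 is outside the daylight-saving period (24 March – 24 September), so Halax Prefecture is on standard time, UTC+05:00.
08:30 Halax Prefecture − 5h = 03:30 UTC.
1 September 2016 is a Thursday, so Sundays fall on 4, 11, 18, 25; the last is September 25.
1 February 2017 is a Wednesday, so the first Saturday is February 4 and the fourth is February 25.
At the standard offset (UTC−05:30), 03:30 UTC − 5h30m = 22:00 Quortara Sector standard time (rolling into the previous day, 2 March 2017).
The standard-time date in Quortara Sector, 2 March 2017, does not fall between 25 September 2016 and 25 February 2017, so daylight saving is not in effect and Quortara Sector is at UTC−05:30.
03:30 UTC − 5h30m = 22:00 Quortara Sector (rolling into the previous day, 2 March 2017).

22:00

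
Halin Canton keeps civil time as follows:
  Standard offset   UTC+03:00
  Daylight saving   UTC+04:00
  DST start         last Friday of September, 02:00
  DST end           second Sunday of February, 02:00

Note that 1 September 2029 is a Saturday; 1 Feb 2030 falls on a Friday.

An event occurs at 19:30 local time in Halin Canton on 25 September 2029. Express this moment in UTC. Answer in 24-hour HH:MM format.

1 September 2029 is a Saturday, so Fridays fall on 7, 14, 21, 28; the last is September 28.
1 February 2030 is a Friday, so the first Sunday is February 3 and the second is February 10.
25 September 2029 is outside the daylight-saving period (28 September 2029 – 10 February 2030), so Halin Canton is on standard time, UTC+03:00.
19:30 local − 3h = 16:30 UTC.

16:30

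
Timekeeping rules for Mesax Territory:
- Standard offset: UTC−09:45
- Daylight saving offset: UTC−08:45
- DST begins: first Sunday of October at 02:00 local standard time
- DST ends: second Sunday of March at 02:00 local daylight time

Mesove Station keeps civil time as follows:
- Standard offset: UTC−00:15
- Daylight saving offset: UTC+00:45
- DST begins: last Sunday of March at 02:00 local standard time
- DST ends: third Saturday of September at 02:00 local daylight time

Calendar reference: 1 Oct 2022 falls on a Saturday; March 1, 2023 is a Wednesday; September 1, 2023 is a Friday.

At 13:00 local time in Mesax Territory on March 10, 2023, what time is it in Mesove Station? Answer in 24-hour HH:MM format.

1 October 2022 is a Saturday, so the first Sunday is October 2.
1 March 2023 is a Wednesday, so the first Sunday is March 5 and the second is March 12.
Daylight saving runs 2 October 2022 – 12 March 2023; March 10, 2023 is inside that window, so Mesax Territory is at UTC−08:45.
13:00 Mesax Territory + 8h45m = 21:45 UTC.
1 March 2023 is a Wednesday, so Sundays fall on 5, 12, 19, 26; the last is March 26.
1 September 2023 is a Friday, so the first Saturday is September 2 and the third is September 16.
At the standard offset (UTC−00:15), 21:45 UTC − 0h15m = 21:30 Mesove Station standard time.
The standard-time date in Mesove Station, March 10, 2023, does not fall between 26 March and 16 September, so daylight saving is not in effect and Mesove Station is at UTC−00:15.
21:45 UTC − 0h15m = 21:30 Mesove Station.

21:30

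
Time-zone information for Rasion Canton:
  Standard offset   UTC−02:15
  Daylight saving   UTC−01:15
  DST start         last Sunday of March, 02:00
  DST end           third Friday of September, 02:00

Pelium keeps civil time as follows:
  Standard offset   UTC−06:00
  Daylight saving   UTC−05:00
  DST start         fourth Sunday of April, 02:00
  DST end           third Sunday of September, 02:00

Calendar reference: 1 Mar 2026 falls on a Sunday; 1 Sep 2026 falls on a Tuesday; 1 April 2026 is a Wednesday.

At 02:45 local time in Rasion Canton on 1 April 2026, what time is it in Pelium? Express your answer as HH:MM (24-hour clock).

22:00

1 March 2026 is a Sunday, so Sundays fall on 1, 8, 15, 22, 29; the last is March 29.
1 September 2026 is a Tuesday, so the first Friday is September 4 and the third is September 18.
Daylight saving runs 29 March – 18 September; 1 April 2026 is inside that window, so Rasion Canton is at UTC−01:15.
02:45 Rasion Canton + 1h15m = 04:00 UTC.
1 April 2026 is a Wednesday, so the first Sunday is April 5 and the fourth is April 26.
1 September 2026 is a Tuesday, so the first Sunday is September 6 and the third is September 20.
At the standard offset (UTC−06:00), 04:00 UTC − 6h = 22:00 Pelium standard time (rolling into the previous day, 31 March 2026).
The standard-time date in Pelium, 31 March 2026, does not fall between 26 April and 20 September, so daylight saving is not in effect and Pelium is at UTC−06:00.
04:00 UTC − 6h = 22:00 Pelium (rolling into the previous day, 31 March 2026).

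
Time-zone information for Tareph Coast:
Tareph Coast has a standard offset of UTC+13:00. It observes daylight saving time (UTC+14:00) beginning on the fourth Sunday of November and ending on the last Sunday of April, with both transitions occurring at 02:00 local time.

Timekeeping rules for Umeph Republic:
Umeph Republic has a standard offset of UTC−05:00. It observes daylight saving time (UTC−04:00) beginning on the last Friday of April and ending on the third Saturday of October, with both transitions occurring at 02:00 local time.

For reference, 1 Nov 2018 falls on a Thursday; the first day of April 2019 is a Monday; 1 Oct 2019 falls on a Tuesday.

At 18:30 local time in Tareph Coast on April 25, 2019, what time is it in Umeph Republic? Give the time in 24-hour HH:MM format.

1 November 2018 is a Thursday, so the first Sunday is November 4 and the fourth is November 25.
1 April 2019 is a Monday, so Sundays fall on 7, 14, 21, 28; the last is April 28.
April 25, 2019 lies within the daylight-saving period (25 November 2018 – 28 April 2019), so Tareph Coast is on daylight time, UTC+14:00.
18:30 Tareph Coast − 14h = 04:30 UTC.
1 April 2019 is a Monday, so Fridays fall on 5, 12, 19, 26; the last is April 26.
1 October 2019 is a Tuesday, so the first Saturday is October 5 and the third is October 19.
At the standard offset (UTC−05:00), 04:30 UTC − 5h = 23:30 Umeph Republic standard time (rolling into the previous day, 24 April 2019).
The standard-time date in Umeph Republic, April 24, 2019, is outside the daylight-saving period (26 April – 19 October), so Umeph Republic is on standard time, UTC−05:00.
04:30 UTC − 5h = 23:30 Umeph Republic (rolling into the previous day, 24 April 2019).

23:30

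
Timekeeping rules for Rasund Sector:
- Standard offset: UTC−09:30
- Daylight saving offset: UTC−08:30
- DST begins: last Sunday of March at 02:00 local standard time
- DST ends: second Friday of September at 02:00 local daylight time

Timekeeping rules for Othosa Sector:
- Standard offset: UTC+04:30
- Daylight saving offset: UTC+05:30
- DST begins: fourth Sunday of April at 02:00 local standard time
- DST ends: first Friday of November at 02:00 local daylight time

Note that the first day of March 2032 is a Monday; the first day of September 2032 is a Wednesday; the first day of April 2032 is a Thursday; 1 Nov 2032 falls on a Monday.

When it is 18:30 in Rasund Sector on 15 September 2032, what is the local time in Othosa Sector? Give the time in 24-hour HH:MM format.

09:30

1 March 2032 is a Monday, so Sundays fall on 7, 14, 21, 28; the last is March 28.
1 September 2032 is a Wednesday, so the first Friday is September 3 and the second is September 10.
15 September 2032 does not fall between 28 March and 10 September, so daylight saving is not in effect and Rasund Sector is at UTC−09:30.
18:30 Rasund Sector + 9h30m = 04:00 UTC (rolling into the next day, 16 September 2032).
1 April 2032 is a Thursday, so the first Sunday is April 4 and the fourth is April 25.
1 November 2032 is a Monday, so the first Friday is November 5.
At the standard offset (UTC+04:30), 04:00 UTC + 4h30m = 08:30 Othosa Sector standard time.
The standard-time date in Othosa Sector, 16 September 2032, falls between 25 April and 5 November, so daylight saving is in effect and Othosa Sector is at UTC+05:30.
04:00 UTC + 5h30m = 09:30 Othosa Sector.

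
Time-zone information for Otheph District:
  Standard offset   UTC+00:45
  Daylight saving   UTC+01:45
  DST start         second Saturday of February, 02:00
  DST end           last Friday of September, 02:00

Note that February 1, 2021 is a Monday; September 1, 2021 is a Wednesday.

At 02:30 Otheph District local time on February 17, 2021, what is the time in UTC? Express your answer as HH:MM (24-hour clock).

1 February 2021 is a Monday, so the first Saturday is February 6 and the second is February 13.
1 September 2021 is a Wednesday, so Fridays fall on 3, 10, 17, 24; the last is September 24.
February 17, 2021 lies within the daylight-saving period (13 February – 24 September), so Otheph District is on daylight time, UTC+01:45.
02:30 local − 1h45m = 00:45 UTC.

00:45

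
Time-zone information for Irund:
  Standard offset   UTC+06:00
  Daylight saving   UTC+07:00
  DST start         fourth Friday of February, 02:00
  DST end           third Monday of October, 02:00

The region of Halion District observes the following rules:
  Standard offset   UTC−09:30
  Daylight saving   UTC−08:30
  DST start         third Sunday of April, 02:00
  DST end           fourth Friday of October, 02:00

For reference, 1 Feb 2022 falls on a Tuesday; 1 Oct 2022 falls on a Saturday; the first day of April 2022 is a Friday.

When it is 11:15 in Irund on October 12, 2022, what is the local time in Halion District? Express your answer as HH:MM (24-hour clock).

1 February 2022 is a Tuesday, so the first Friday is February 4 and the fourth is February 25.
1 October 2022 is a Saturday, so the first Monday is October 3 and the third is October 17.
Daylight saving runs 25 February – 17 October; October 12, 2022 is inside that window, so Irund is at UTC+07:00.
11:15 Irund − 7h = 04:15 UTC.
1 April 2022 is a Friday, so the first Sunday is April 3 and the third is April 17.
1 October 2022 is a Saturday, so the first Friday is October 7 and the fourth is October 28.
At the standard offset (UTC−09:30), 04:15 UTC − 9h30m = 18:45 Halion District standard time (rolling into the previous day, 11 October 2022).
The standard-time date in Halion District, October 11, 2022, lies within the daylight-saving period (17 April – 28 October), so Halion District is on daylight time, UTC−08:30.
04:15 UTC − 8h30m = 19:45 Halion District (rolling into the previous day, 11 October 2022).

19:45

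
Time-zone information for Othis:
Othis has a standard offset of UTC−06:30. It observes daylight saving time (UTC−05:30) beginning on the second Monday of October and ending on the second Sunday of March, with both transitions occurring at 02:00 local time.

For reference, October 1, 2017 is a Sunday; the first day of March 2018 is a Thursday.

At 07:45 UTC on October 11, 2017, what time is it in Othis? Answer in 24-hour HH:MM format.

1 October 2017 is a Sunday, so the first Monday is October 2 and the second is October 9.
1 March 2018 is a Thursday, so the first Sunday is March 4 and the second is March 11.
At the standard offset (UTC−06:30), 07:45 UTC − 6h30m = 01:15 Othis standard time.
The standard-time date in Othis, October 11, 2017, lies within the daylight-saving period (9 October 2017 – 11 March 2018), so Othis is on daylight time, UTC−05:30.
07:45 UTC − 5h30m = 02:15 local.

02:15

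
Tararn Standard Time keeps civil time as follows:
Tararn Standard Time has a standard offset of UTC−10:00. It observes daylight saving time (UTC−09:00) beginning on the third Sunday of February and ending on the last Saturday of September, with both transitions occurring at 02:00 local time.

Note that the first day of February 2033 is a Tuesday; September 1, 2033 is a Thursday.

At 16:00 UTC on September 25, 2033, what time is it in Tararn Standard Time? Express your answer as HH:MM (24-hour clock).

06:00

1 February 2033 is a Tuesday, so the first Sunday is February 6 and the third is February 20.
1 September 2033 is a Thursday, so Saturdays fall on 3, 10, 17, 24; the last is September 24.
At the standard offset (UTC−10:00), 16:00 UTC − 10h = 06:00 Tararn Standard Time standard time.
The standard-time date in Tararn Standard Time, September 25, 2033, is outside the daylight-saving period (20 February – 24 September), so Tararn Standard Time is on standard time, UTC−10:00.
16:00 UTC − 10h = 06:00 local.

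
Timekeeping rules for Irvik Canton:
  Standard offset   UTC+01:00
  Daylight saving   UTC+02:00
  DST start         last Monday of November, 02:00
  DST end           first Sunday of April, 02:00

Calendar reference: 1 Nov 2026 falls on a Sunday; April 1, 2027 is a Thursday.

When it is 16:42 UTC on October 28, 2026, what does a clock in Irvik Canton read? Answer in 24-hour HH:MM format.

1 November 2026 is a Sunday, so Mondays fall on 2, 9, 16, 23, 30; the last is November 30.
1 April 2027 is a Thursday, so the first Sunday is April 4.
At the standard offset (UTC+01:00), 16:42 UTC + 1h = 17:42 Irvik Canton standard time.
The standard-time date in Irvik Canton, October 28, 2026, does not fall between 30 November 2026 and 4 April 2027, so daylight saving is not in effect and Irvik Canton is at UTC+01:00.
16:42 UTC + 1h = 17:42 local.

17:42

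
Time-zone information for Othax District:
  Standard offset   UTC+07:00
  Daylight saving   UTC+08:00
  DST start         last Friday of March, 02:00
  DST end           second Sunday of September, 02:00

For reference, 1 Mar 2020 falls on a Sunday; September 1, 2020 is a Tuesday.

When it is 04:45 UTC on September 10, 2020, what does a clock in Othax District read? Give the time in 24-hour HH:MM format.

1 March 2020 is a Sunday, so Fridays fall on 6, 13, 20, 27; the last is March 27.
1 September 2020 is a Tuesday, so the first Sunday is September 6 and the second is September 13.
At the standard offset (UTC+07:00), 04:45 UTC + 7h = 11:45 Othax District standard time.
The standard-time date in Othax District, September 10, 2020, falls between 27 March and 13 September, so daylight saving is in effect and Othax District is at UTC+08:00.
04:45 UTC + 8h = 12:45 local.

12:45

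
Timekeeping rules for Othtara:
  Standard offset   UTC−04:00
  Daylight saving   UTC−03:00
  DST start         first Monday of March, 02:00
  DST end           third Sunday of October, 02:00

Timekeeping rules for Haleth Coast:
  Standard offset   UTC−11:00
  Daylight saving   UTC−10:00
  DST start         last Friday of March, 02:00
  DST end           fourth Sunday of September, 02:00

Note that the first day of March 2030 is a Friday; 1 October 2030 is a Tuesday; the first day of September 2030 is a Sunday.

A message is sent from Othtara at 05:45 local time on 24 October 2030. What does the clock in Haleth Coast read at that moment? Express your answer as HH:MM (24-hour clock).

1 March 2030 is a Friday, so the first Monday is March 4.
1 October 2030 is a Tuesday, so the first Sunday is October 6 and the third is October 20.
24 October 2030 does not fall between 4 March and 20 October, so daylight saving is not in effect and Othtara is at UTC−04:00.
05:45 Othtara + 4h = 09:45 UTC.
1 March 2030 is a Friday, so Fridays fall on 1, 8, 15, 22, 29; the last is March 29.
1 September 2030 is a Sunday, so the first Sunday is September 1 and the fourth is September 22.
At the standard offset (UTC−11:00), 09:45 UTC − 11h = 22:45 Haleth Coast standard time (rolling into the previous day, 23 October 2030).
Daylight saving runs 29 March – 22 September; the standard-time date in Haleth Coast, 23 October 2030, is outside that window, so Haleth Coast is on standard time at UTC−11:00.
09:45 UTC − 11h = 22:45 Haleth Coast (rolling into the previous day, 23 October 2030).

22:45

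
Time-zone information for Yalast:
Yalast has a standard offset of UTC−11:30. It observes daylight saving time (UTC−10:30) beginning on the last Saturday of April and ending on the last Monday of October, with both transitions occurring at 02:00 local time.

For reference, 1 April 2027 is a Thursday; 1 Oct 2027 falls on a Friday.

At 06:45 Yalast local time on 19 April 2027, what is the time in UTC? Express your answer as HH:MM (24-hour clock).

18:15

1 April 2027 is a Thursday, so Saturdays fall on 3, 10, 17, 24; the last is April 24.
1 October 2027 is a Friday, so Mondays fall on 4, 11, 18, 25; the last is October 25.
19 April 2027 does not fall between 24 April and 25 October, so daylight saving is not in effect and Yalast is at UTC−11:30.
06:45 local + 11h30m = 18:15 UTC.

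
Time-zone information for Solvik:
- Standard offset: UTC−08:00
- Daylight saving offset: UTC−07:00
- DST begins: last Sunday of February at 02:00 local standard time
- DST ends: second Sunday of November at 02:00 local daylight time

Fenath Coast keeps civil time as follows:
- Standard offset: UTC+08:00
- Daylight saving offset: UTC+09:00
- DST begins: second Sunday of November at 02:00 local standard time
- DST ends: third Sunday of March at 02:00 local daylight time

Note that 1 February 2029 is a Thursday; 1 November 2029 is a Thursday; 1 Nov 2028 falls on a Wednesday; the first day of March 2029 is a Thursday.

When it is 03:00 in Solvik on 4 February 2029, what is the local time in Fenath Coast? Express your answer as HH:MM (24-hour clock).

20:00

1 February 2029 is a Thursday, so Sundays fall on 4, 11, 18, 25; the last is February 25.
1 November 2029 is a Thursday, so the first Sunday is November 4 and the second is November 11.
Daylight saving runs 25 February – 11 November; 4 February 2029 is outside that window, so Solvik is on standard time at UTC−08:00.
03:00 Solvik + 8h = 11:00 UTC.
1 November 2028 is a Wednesday, so the first Sunday is November 5 and the second is November 12.
1 March 2029 is a Thursday, so the first Sunday is March 4 and the third is March 18.
At the standard offset (UTC+08:00), 11:00 UTC + 8h = 19:00 Fenath Coast standard time.
The standard-time date in Fenath Coast, 4 February 2029, lies within the daylight-saving period (12 November 2028 – 18 March 2029), so Fenath Coast is on daylight time, UTC+09:00.
11:00 UTC + 9h = 20:00 Fenath Coast.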